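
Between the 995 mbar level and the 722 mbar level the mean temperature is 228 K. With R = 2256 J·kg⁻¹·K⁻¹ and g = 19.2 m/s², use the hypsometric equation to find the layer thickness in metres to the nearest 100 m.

Hypsometric equation: Δz = (R T̄/g) ln(P₁/P₂).
R T̄/g = 2256 × 228 / 19.2 = 26790 m.
ln(995/722) = ln(1.3781) = 0.32071.
Δz = 26790 × 0.32071 = 8591.8 m.

Δz ≈ 8600 m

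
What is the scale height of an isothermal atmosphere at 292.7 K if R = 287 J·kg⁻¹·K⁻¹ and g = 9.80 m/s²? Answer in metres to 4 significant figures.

H ≈ 8572 m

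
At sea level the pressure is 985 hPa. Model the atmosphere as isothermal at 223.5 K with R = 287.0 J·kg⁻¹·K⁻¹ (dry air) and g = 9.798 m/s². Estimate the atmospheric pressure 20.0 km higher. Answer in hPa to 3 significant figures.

Scale height: H = RT/g = 287.0 × 223.5 / 9.798 = 6546.7 m.
Barometric formula: P = P₀ exp(−z/H).
z/H = 20000/6546.7 = 3.0550; exp(−3.0550) = 0.047123.
P = 985 × 0.047123 = 46.416 hPa.

P ≈ 46.4 hPa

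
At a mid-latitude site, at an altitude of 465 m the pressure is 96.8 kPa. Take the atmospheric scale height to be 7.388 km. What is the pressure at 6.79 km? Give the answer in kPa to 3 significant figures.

Between two levels, P₂ = P₁ exp(−Δz/H) with Δz = z₂ − z₁.
Δz = 6790.0 − 465.00 = 6325.0 m; Δz/H = 6325.0/7388.0 = 0.85612.
P₂ = 96.8 × exp(−0.85612) = 96.8 × 0.42481 = 41.122 kPa.

P ≈ 41.1 kPa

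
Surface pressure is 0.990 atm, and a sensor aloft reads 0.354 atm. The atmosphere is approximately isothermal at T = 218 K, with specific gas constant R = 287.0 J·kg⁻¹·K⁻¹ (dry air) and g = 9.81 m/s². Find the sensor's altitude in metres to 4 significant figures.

Scale height: H = RT/g = 287.0 × 218 / 9.81 = 6377.8 m.
Invert the barometric formula: z = H ln(P₀/P).
P₀/P = 0.990/0.354 = 2.7966; ln(2.7966) = 1.0284.
z = 6377.8 × 1.0284 = 6558.9 m.

z ≈ 6559 m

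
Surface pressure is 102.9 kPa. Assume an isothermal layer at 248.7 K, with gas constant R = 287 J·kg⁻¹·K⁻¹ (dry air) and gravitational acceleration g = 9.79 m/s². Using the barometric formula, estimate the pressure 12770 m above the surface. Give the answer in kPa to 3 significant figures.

P ≈ 17.9 kPa

Scale height: H = RT/g = 287 × 248.7 / 9.79 = 7290.8 m.
Barometric formula: P = P₀ exp(−z/H).
z/H = 12770/7290.8 = 1.7515; exp(−1.7515) = 0.17351.
P = 102.9 × 0.17351 = 17.854 kPa.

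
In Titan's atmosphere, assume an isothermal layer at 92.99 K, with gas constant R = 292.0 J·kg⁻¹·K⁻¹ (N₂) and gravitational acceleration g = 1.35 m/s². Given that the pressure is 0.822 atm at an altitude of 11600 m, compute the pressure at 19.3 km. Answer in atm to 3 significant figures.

P ≈ 0.561 atm

Scale height: H = RT/g = 292.0 × 92.99 / 1.35 = 20113 m.
Between two levels, P₂ = P₁ exp(−Δz/H) with Δz = z₂ − z₁.
Δz = 19300 − 11600 = 7700.0 m; Δz/H = 7700.0/20113 = 0.38284.
P₂ = 0.822 × exp(−0.38284) = 0.822 × 0.68192 = 0.56054 atm.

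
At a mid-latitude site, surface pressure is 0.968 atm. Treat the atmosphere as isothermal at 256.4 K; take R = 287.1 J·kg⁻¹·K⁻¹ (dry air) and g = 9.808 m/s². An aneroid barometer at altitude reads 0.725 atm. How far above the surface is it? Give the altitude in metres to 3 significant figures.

z ≈ 2170 m

Scale height: H = RT/g = 287.1 × 256.4 / 9.808 = 7505.3 m.
Invert the barometric formula: z = H ln(P₀/P).
P₀/P = 0.968/0.725 = 1.3352; ln(1.3352) = 0.28908.
z = 7505.3 × 0.28908 = 2169.6 m.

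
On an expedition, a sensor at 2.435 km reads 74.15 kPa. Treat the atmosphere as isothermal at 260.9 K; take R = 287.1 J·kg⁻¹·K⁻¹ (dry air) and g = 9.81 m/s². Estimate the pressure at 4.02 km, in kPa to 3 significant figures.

Scale height: H = RT/g = 287.1 × 260.9 / 9.81 = 7635.5 m.
Between two levels, P₂ = P₁ exp(−Δz/H) with Δz = z₂ − z₁.
Δz = 4020.0 − 2435.0 = 1585.0 m; Δz/H = 1585.0/7635.5 = 0.20758.
P₂ = 74.15 × exp(−0.20758) = 74.15 × 0.81255 = 60.251 kPa.

P ≈ 60.3 kPa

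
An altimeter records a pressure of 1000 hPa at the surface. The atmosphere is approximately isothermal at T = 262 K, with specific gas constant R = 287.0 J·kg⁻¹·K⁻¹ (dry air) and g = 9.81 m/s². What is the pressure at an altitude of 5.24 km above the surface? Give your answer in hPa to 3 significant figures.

Scale height: H = RT/g = 287.0 × 262 / 9.81 = 7665.0 m.
Barometric formula: P = P₀ exp(−z/H).
z/H = 5240.0/7665.0 = 0.68363; exp(−0.68363) = 0.50478.
P = 1000 × 0.50478 = 504.78 hPa.

P ≈ 505 hPa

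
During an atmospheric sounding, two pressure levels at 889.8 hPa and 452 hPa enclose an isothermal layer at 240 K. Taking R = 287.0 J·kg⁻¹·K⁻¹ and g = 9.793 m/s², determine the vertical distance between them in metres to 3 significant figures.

Hypsometric equation: Δz = (R T̄/g) ln(P₁/P₂).
R T̄/g = 287.0 × 240 / 9.793 = 7033.6 m.
ln(889.8/452) = ln(1.9686) = 0.67732.
Δz = 7033.6 × 0.67732 = 4764.0 m.

Δz ≈ 4760 m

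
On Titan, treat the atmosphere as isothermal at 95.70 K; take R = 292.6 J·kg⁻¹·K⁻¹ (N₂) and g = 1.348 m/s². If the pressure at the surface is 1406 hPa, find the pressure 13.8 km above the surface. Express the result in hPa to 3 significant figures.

P ≈ 724 hPa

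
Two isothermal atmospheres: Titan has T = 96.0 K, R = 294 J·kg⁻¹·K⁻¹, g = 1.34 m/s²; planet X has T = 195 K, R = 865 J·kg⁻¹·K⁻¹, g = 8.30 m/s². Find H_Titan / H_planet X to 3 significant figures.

H = RT/g for each body.
H_Titan = 294 × 96.0 / 1.34 = 21063 m.
H_planet X = 865 × 195 / 8.30 = 20322 m.
H_Titan/H_planet X = 21063/20322 = 1.0365.

H_Titan/H_planet X ≈ 1.04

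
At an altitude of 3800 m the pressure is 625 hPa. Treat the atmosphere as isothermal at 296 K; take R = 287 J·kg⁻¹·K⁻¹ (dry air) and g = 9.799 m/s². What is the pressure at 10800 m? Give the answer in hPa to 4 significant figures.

Scale height: H = RT/g = 287 × 296 / 9.799 = 8669.5 m.
Between two levels, P₂ = P₁ exp(−Δz/H) with Δz = z₂ − z₁.
Δz = 10800 − 3800.0 = 7000.0 m; Δz/H = 7000.0/8669.5 = 0.80743.
P₂ = 625 × exp(−0.80743) = 625 × 0.44600 = 278.75 hPa.

P ≈ 278.8 hPa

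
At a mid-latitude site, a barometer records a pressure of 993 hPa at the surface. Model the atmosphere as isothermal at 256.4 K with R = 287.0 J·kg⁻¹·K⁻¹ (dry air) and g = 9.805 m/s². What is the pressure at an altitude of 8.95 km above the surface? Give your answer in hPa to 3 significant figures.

Scale height: H = RT/g = 287.0 × 256.4 / 9.805 = 7505.0 m.
Barometric formula: P = P₀ exp(−z/H).
z/H = 8950.0/7505.0 = 1.1925; exp(−1.1925) = 0.30346.
P = 993 × 0.30346 = 301.34 hPa.

P ≈ 301 hPa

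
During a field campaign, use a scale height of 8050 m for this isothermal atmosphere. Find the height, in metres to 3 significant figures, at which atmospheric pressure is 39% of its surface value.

z ≈ 7580 m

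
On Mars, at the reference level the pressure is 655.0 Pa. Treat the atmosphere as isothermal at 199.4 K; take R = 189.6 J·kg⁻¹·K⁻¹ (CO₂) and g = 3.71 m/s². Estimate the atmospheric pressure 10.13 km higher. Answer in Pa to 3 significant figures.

Scale height: H = RT/g = 189.6 × 199.4 / 3.71 = 10190 m.
Barometric formula: P = P₀ exp(−z/H).
z/H = 10130/10190 = 0.99411; exp(−0.99411) = 0.37005.
P = 655.0 × 0.37005 = 242.38 Pa.

P ≈ 242 Pa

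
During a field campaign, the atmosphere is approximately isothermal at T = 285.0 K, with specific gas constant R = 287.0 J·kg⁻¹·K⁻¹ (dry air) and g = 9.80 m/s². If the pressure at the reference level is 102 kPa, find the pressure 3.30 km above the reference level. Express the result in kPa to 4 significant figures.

P ≈ 68.69 kPa

Scale height: H = RT/g = 287.0 × 285.0 / 9.80 = 8346.4 m.
Barometric formula: P = P₀ exp(−z/H).
z/H = 3300.0/8346.4 = 0.39538; exp(−0.39538) = 0.67342.
P = 102 × 0.67342 = 68.689 kPa.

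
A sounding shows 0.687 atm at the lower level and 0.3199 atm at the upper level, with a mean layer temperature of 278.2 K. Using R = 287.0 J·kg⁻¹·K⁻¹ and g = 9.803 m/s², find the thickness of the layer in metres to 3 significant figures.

Hypsometric equation: Δz = (R T̄/g) ln(P₁/P₂).
R T̄/g = 287.0 × 278.2 / 9.803 = 8144.8 m.
ln(0.687/0.3199) = ln(2.1475) = 0.76430.
Δz = 8144.8 × 0.76430 = 6225.1 m.

Δz ≈ 6230 m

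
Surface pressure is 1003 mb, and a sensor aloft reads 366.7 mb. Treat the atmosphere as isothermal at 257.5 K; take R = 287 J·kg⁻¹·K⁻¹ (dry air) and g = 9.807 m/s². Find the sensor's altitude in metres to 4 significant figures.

Scale height: H = RT/g = 287 × 257.5 / 9.807 = 7535.7 m.
Invert the barometric formula: z = H ln(P₀/P).
P₀/P = 1003/366.7 = 2.7352; ln(2.7352) = 1.0062.
z = 7535.7 × 1.0062 = 7582.4 m.

z ≈ 7582 m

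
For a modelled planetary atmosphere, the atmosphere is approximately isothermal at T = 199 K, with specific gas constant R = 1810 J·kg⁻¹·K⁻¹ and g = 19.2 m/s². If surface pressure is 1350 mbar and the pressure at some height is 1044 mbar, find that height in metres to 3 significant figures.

z ≈ 4820 m

Scale height: H = RT/g = 1810 × 199 / 19.2 = 18760 m.
Invert the barometric formula: z = H ln(P₀/P).
P₀/P = 1350/1044 = 1.2931; ln(1.2931) = 0.25704.
z = 18760 × 0.25704 = 4822.1 m.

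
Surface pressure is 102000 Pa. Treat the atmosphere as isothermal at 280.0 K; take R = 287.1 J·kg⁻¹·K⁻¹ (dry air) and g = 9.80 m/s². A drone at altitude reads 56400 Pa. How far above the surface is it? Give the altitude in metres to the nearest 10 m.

Scale height: H = RT/g = 287.1 × 280.0 / 9.80 = 8202.9 m.
Invert the barometric formula: z = H ln(P₀/P).
P₀/P = 102000/56400 = 1.8085; ln(1.8085) = 0.59250.
z = 8202.9 × 0.59250 = 4860.2 m.

z ≈ 4860 m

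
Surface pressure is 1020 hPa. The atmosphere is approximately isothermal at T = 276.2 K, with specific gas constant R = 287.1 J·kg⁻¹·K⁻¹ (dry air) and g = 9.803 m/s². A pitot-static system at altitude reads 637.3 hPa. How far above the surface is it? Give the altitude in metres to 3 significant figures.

Scale height: H = RT/g = 287.1 × 276.2 / 9.803 = 8089.1 m.
Invert the barometric formula: z = H ln(P₀/P).
P₀/P = 1020/637.3 = 1.6005; ln(1.6005) = 0.47032.
z = 8089.1 × 0.47032 = 3804.5 m.

z ≈ 3800 m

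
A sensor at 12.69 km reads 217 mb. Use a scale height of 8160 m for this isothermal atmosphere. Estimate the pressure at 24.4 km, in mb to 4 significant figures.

P ≈ 51.67 mb

Between two levels, P₂ = P₁ exp(−Δz/H) with Δz = z₂ − z₁.
Δz = 24400 − 12690 = 11710 m; Δz/H = 11710/8160.0 = 1.4350.
P₂ = 217 × exp(−1.4350) = 217 × 0.23812 = 51.672 mb.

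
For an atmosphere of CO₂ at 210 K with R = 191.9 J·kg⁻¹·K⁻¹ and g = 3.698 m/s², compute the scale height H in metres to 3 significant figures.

H ≈ 10900 m

The scale height of an isothermal atmosphere is H = RT/g.
H = 191.9 × 210 / 3.698 = 40299/3.698 = 10898 m.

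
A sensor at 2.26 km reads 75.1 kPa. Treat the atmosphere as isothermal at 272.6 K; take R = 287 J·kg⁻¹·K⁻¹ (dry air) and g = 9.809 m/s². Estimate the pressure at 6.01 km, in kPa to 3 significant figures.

Scale height: H = RT/g = 287 × 272.6 / 9.809 = 7976.0 m.
Between two levels, P₂ = P₁ exp(−Δz/H) with Δz = z₂ − z₁.
Δz = 6010.0 − 2260.0 = 3750.0 m; Δz/H = 3750.0/7976.0 = 0.47016.
P₂ = 75.1 × exp(−0.47016) = 75.1 × 0.62490 = 46.930 kPa.

P ≈ 46.9 kPa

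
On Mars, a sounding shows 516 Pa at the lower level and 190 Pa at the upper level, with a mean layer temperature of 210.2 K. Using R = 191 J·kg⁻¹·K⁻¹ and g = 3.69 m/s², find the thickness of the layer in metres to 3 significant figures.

Δz ≈ 10900 m

Hypsometric equation: Δz = (R T̄/g) ln(P₁/P₂).
R T̄/g = 191 × 210.2 / 3.69 = 10880 m.
ln(516/190) = ln(2.7158) = 0.99909.
Δz = 10880 × 0.99909 = 10870 m.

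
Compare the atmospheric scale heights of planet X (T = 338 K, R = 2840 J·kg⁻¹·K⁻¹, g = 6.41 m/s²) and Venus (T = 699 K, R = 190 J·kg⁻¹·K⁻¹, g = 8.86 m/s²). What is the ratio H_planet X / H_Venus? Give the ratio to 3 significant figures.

H = RT/g for each body.
H_planet X = 2840 × 338 / 6.41 = 149750 m.
H_Venus = 190 × 699 / 8.86 = 14990 m.
H_planet X/H_Venus = 149750/14990 = 9.9900.

H_planet X/H_Venus ≈ 9.99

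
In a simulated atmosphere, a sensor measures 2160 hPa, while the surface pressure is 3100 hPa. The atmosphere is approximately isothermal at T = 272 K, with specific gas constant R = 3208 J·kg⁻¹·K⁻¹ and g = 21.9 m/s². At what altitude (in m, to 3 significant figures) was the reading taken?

Scale height: H = RT/g = 3208 × 272 / 21.9 = 39844 m.
Invert the barometric formula: z = H ln(P₀/P).
P₀/P = 3100/2160 = 1.4352; ln(1.4352) = 0.36130.
z = 39844 × 0.36130 = 14396 m.

z ≈ 14400 m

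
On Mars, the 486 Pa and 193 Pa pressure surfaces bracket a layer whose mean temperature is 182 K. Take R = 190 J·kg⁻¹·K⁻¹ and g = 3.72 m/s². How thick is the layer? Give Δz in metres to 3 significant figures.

Δz ≈ 8580 m

Hypsometric equation: Δz = (R T̄/g) ln(P₁/P₂).
R T̄/g = 190 × 182 / 3.72 = 9295.7 m.
ln(486/193) = ln(2.5181) = 0.92350.
Δz = 9295.7 × 0.92350 = 8584.6 m.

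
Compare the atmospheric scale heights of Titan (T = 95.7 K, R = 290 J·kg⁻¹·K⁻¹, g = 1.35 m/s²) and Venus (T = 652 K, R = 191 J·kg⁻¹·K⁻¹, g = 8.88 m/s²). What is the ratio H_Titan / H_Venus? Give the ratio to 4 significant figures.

H_Titan/H_Venus ≈ 1.466

H = RT/g for each body.
H_Titan = 290 × 95.7 / 1.35 = 20558 m.
H_Venus = 191 × 652 / 8.88 = 14024 m.
H_Titan/H_Venus = 20558/14024 = 1.4659.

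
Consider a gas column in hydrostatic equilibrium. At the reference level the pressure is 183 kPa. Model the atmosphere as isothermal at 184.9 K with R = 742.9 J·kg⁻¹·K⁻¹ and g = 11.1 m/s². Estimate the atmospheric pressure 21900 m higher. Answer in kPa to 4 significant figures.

P ≈ 31.18 kPa

Scale height: H = RT/g = 742.9 × 184.9 / 11.1 = 12375 m.
Barometric formula: P = P₀ exp(−z/H).
z/H = 21900/12375 = 1.7697; exp(−1.7697) = 0.17038.
P = 183 × 0.17038 = 31.180 kPa.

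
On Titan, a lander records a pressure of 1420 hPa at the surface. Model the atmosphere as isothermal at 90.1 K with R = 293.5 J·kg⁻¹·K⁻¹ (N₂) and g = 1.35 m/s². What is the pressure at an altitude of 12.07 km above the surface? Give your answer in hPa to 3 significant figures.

Scale height: H = RT/g = 293.5 × 90.1 / 1.35 = 19588 m.
Barometric formula: P = P₀ exp(−z/H).
z/H = 12070/19588 = 0.61619; exp(−0.61619) = 0.54000.
P = 1420 × 0.54000 = 766.80 hPa.

P ≈ 767 hPa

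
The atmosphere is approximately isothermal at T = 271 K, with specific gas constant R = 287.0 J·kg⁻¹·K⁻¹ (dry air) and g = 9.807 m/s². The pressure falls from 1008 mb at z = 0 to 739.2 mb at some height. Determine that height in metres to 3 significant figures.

Scale height: H = RT/g = 287.0 × 271 / 9.807 = 7930.8 m.
Invert the barometric formula: z = H ln(P₀/P).
P₀/P = 1008/739.2 = 1.3636; ln(1.3636) = 0.31013.
z = 7930.8 × 0.31013 = 2459.6 m.

z ≈ 2460 m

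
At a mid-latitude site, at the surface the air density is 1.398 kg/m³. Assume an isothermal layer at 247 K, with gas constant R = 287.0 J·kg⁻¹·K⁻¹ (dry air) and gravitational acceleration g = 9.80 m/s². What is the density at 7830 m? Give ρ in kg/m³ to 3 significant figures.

Scale height: H = RT/g = 287.0 × 247 / 9.80 = 7233.6 m.
In an isothermal atmosphere, density decays like pressure: ρ = ρ₀ exp(−z/H).
z/H = 7830.0/7233.6 = 1.0824; exp(−1.0824) = 0.33878.
ρ = 1.398 × 0.33878 = 0.47361 kg/m³.

ρ ≈ 0.474 kg/m³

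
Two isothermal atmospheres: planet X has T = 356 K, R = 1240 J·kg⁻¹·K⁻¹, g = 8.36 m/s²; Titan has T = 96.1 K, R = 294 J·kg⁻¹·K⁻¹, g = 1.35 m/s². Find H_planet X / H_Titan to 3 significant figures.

H_planet X/H_Titan ≈ 2.52

H = RT/g for each body.
H_planet X = 1240 × 356 / 8.36 = 52804 m.
H_Titan = 294 × 96.1 / 1.35 = 20928 m.
H_planet X/H_Titan = 52804/20928 = 2.5231.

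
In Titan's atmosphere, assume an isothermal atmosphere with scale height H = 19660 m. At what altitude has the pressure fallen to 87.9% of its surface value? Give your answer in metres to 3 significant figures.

z ≈ 2540 m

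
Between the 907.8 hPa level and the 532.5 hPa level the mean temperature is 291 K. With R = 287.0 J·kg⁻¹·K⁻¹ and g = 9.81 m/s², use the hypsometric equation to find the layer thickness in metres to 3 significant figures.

Hypsometric equation: Δz = (R T̄/g) ln(P₁/P₂).
R T̄/g = 287.0 × 291 / 9.81 = 8513.5 m.
ln(907.8/532.5) = ln(1.7048) = 0.53345.
Δz = 8513.5 × 0.53345 = 4541.5 m.

Δz ≈ 4540 m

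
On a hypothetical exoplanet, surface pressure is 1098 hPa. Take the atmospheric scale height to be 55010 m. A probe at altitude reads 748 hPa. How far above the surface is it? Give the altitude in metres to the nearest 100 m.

z ≈ 21100 m

Invert the barometric formula: z = H ln(P₀/P).
P₀/P = 1098/748 = 1.4679; ln(1.4679) = 0.38383.
z = 55010 × 0.38383 = 21114 m.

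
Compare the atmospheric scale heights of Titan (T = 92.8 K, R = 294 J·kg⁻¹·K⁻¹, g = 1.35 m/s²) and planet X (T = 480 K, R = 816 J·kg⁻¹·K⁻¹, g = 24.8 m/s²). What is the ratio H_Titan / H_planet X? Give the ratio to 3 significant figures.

H = RT/g for each body.
H_Titan = 294 × 92.8 / 1.35 = 20210 m.
H_planet X = 816 × 480 / 24.8 = 15794 m.
H_Titan/H_planet X = 20210/15794 = 1.2796.

H_Titan/H_planet X ≈ 1.28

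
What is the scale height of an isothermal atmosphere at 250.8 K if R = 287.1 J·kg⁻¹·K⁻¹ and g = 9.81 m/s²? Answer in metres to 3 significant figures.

H ≈ 7340 m

The scale height of an isothermal atmosphere is H = RT/g.
H = 287.1 × 250.8 / 9.81 = 72005/9.81 = 7340.0 m.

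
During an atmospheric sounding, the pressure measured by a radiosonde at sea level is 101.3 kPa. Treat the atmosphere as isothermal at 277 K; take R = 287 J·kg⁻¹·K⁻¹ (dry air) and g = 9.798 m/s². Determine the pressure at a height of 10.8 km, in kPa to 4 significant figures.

P ≈ 26.76 kPa

Scale height: H = RT/g = 287 × 277 / 9.798 = 8113.8 m.
Barometric formula: P = P₀ exp(−z/H).
z/H = 10800/8113.8 = 1.3311; exp(−1.3311) = 0.26419.
P = 101.3 × 0.26419 = 26.762 kPa.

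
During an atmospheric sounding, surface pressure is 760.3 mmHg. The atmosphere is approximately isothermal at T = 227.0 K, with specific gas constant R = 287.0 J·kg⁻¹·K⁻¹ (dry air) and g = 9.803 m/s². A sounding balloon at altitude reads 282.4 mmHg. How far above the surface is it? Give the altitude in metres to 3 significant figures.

z ≈ 6580 m

Scale height: H = RT/g = 287.0 × 227.0 / 9.803 = 6645.8 m.
Invert the barometric formula: z = H ln(P₀/P).
P₀/P = 760.3/282.4 = 2.6923; ln(2.6923) = 0.99040.
z = 6645.8 × 0.99040 = 6582.0 m.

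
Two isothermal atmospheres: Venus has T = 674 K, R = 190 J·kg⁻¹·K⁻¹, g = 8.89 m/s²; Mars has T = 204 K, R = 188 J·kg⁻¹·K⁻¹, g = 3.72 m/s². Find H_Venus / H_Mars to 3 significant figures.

H_Venus/H_Mars ≈ 1.40

H = RT/g for each body.
H_Venus = 190 × 674 / 8.89 = 14405 m.
H_Mars = 188 × 204 / 3.72 = 10310 m.
H_Venus/H_Mars = 14405/10310 = 1.3972.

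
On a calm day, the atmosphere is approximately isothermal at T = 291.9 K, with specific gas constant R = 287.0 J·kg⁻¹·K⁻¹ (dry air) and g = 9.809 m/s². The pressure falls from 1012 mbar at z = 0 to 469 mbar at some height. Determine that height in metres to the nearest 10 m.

z ≈ 6570 m

Scale height: H = RT/g = 287.0 × 291.9 / 9.809 = 8540.7 m.
Invert the barometric formula: z = H ln(P₀/P).
P₀/P = 1012/469 = 2.1578; ln(2.1578) = 0.76909.
z = 8540.7 × 0.76909 = 6568.6 m.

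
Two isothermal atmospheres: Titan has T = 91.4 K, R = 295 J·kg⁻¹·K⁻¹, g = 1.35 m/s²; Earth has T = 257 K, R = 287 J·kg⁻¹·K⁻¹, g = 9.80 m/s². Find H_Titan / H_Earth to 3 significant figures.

H_Titan/H_Earth ≈ 2.65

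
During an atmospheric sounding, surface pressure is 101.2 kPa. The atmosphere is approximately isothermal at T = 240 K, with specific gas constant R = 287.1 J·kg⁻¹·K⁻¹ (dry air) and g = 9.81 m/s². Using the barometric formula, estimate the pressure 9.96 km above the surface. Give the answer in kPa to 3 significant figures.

P ≈ 24.5 kPa

Scale height: H = RT/g = 287.1 × 240 / 9.81 = 7023.9 m.
Barometric formula: P = P₀ exp(−z/H).
z/H = 9960.0/7023.9 = 1.4180; exp(−1.4180) = 0.24220.
P = 101.2 × 0.24220 = 24.511 kPa.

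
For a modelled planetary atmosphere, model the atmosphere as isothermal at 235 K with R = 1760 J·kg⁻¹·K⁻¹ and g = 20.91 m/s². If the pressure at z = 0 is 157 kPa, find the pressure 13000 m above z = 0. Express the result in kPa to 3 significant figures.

Scale height: H = RT/g = 1760 × 235 / 20.91 = 19780 m.
Barometric formula: P = P₀ exp(−z/H).
z/H = 13000/19780 = 0.65723; exp(−0.65723) = 0.51828.
P = 157 × 0.51828 = 81.370 kPa.

P ≈ 81.4 kPa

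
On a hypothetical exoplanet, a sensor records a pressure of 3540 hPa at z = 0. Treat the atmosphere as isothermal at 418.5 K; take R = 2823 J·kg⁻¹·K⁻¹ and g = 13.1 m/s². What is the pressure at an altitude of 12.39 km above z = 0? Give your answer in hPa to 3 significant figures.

Scale height: H = RT/g = 2823 × 418.5 / 13.1 = 90185 m.
Barometric formula: P = P₀ exp(−z/H).
z/H = 12390/90185 = 0.13738; exp(−0.13738) = 0.87164.
P = 3540 × 0.87164 = 3085.6 hPa.

P ≈ 3090 hPa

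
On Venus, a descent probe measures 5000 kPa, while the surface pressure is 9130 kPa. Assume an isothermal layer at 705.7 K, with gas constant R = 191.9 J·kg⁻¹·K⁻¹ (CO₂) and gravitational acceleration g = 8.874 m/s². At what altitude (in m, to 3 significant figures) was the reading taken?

z ≈ 9190 m

Scale height: H = RT/g = 191.9 × 705.7 / 8.874 = 15261 m.
Invert the barometric formula: z = H ln(P₀/P).
P₀/P = 9130/5000 = 1.8260; ln(1.8260) = 0.60213.
z = 15261 × 0.60213 = 9189.1 m.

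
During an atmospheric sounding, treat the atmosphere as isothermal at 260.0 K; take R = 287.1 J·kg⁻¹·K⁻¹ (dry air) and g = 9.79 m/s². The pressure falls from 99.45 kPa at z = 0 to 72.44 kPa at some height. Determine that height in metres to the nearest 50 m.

Scale height: H = RT/g = 287.1 × 260.0 / 9.79 = 7624.7 m.
Invert the barometric formula: z = H ln(P₀/P).
P₀/P = 99.45/72.44 = 1.3729; ln(1.3729) = 0.31693.
z = 7624.7 × 0.31693 = 2416.5 m.

z ≈ 2400 m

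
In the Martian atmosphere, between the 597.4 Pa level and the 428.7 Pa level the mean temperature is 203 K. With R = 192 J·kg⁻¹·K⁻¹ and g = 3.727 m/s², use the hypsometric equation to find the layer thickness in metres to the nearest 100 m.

Δz ≈ 3500 m

Hypsometric equation: Δz = (R T̄/g) ln(P₁/P₂).
R T̄/g = 192 × 203 / 3.727 = 10458 m.
ln(597.4/428.7) = ln(1.3935) = 0.33182.
Δz = 10458 × 0.33182 = 3470.2 m.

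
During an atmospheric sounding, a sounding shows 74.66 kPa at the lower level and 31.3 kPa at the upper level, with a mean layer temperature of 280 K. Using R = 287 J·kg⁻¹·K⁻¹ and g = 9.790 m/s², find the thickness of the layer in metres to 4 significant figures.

Hypsometric equation: Δz = (R T̄/g) ln(P₁/P₂).
R T̄/g = 287 × 280 / 9.790 = 8208.4 m.
ln(74.66/31.3) = ln(2.3853) = 0.86932.
Δz = 8208.4 × 0.86932 = 7135.7 m.

Δz ≈ 7136 m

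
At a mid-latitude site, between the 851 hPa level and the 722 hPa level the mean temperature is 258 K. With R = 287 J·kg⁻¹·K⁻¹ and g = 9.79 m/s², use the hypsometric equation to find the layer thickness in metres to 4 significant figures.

Hypsometric equation: Δz = (R T̄/g) ln(P₁/P₂).
R T̄/g = 287 × 258 / 9.79 = 7563.4 m.
ln(851/722) = ln(1.1787) = 0.16441.
Δz = 7563.4 × 0.16441 = 1243.5 m.

Δz ≈ 1243 m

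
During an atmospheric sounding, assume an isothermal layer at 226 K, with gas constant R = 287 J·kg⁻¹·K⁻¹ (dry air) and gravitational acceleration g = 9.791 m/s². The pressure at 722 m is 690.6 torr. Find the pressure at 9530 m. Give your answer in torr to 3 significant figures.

P ≈ 183 torr

Scale height: H = RT/g = 287 × 226 / 9.791 = 6624.7 m.
Between two levels, P₂ = P₁ exp(−Δz/H) with Δz = z₂ − z₁.
Δz = 9530.0 − 722.00 = 8808.0 m; Δz/H = 8808.0/6624.7 = 1.3296.
P₂ = 690.6 × exp(−1.3296) = 690.6 × 0.26458 = 182.72 torr.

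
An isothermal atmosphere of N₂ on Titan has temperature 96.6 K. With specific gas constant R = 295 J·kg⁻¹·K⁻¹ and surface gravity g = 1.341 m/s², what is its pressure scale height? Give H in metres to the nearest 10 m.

The scale height of an isothermal atmosphere is H = RT/g.
H = 295 × 96.6 / 1.341 = 28497/1.341 = 21251 m.

H ≈ 21250 m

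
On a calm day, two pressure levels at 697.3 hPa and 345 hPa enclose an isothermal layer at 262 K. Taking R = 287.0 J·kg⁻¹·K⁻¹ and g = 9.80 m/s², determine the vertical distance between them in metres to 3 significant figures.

Δz ≈ 5400 m

Hypsometric equation: Δz = (R T̄/g) ln(P₁/P₂).
R T̄/g = 287.0 × 262 / 9.80 = 7672.9 m.
ln(697.3/345) = ln(2.0212) = 0.70369.
Δz = 7672.9 × 0.70369 = 5399.3 m.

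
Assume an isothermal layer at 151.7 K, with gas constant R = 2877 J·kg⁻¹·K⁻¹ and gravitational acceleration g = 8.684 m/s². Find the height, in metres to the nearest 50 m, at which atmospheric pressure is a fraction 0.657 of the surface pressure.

Scale height: H = RT/g = 2877 × 151.7 / 8.684 = 50258 m.
Set P/P₀ = exp(−z/H) = 0.657, so z = −H ln(0.657).
−ln(0.657) = 0.42007; z = 50258 × 0.42007 = 21112 m.

z ≈ 21100 m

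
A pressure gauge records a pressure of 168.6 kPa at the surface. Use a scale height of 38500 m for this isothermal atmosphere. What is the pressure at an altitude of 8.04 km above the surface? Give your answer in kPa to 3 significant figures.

P ≈ 137 kPa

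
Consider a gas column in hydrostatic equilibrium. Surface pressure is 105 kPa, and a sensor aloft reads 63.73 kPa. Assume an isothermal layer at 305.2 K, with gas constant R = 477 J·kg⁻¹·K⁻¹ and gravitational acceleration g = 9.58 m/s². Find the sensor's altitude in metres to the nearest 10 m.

z ≈ 7590 m

Scale height: H = RT/g = 477 × 305.2 / 9.58 = 15196 m.
Invert the barometric formula: z = H ln(P₀/P).
P₀/P = 105/63.73 = 1.6476; ln(1.6476) = 0.49932.
z = 15196 × 0.49932 = 7587.7 m.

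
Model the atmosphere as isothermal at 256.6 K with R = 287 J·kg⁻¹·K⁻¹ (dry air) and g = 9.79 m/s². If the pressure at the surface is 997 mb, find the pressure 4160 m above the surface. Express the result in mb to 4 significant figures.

Scale height: H = RT/g = 287 × 256.6 / 9.79 = 7522.4 m.
Barometric formula: P = P₀ exp(−z/H).
z/H = 4160.0/7522.4 = 0.55301; exp(−0.55301) = 0.57522.
P = 997 × 0.57522 = 573.49 mb.

P ≈ 573.5 mb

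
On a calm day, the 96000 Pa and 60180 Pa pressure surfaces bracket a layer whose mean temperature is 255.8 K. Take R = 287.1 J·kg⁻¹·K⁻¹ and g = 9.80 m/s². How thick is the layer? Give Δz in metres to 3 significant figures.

Δz ≈ 3500 m

Hypsometric equation: Δz = (R T̄/g) ln(P₁/P₂).
R T̄/g = 287.1 × 255.8 / 9.80 = 7493.9 m.
ln(96000/60180) = ln(1.5952) = 0.46700.
Δz = 7493.9 × 0.46700 = 3499.7 m.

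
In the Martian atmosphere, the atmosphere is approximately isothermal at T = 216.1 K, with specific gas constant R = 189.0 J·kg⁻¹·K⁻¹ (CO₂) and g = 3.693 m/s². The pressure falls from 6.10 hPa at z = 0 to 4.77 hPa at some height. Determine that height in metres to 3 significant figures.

z ≈ 2720 m

Scale height: H = RT/g = 189.0 × 216.1 / 3.693 = 11060 m.
Invert the barometric formula: z = H ln(P₀/P).
P₀/P = 6.10/4.77 = 1.2788; ln(1.2788) = 0.24592.
z = 11060 × 0.24592 = 2719.9 m.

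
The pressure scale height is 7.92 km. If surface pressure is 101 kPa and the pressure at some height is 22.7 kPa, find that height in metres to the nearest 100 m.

z ≈ 11800 m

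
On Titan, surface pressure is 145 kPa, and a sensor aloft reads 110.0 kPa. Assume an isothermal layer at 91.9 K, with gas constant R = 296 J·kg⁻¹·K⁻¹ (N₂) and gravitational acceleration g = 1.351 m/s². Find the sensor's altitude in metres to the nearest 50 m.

z ≈ 5550 m

Scale height: H = RT/g = 296 × 91.9 / 1.351 = 20135 m.
Invert the barometric formula: z = H ln(P₀/P).
P₀/P = 145/110.0 = 1.3182; ln(1.3182) = 0.27627.
z = 20135 × 0.27627 = 5562.7 m.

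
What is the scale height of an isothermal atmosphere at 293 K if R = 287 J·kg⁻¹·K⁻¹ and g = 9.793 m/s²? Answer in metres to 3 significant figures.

H ≈ 8590 m

The scale height of an isothermal atmosphere is H = RT/g.
H = 287 × 293 / 9.793 = 84091/9.793 = 8586.8 m.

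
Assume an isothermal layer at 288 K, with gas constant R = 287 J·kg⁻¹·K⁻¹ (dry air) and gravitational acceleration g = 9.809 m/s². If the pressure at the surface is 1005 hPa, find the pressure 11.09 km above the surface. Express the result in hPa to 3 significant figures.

Scale height: H = RT/g = 287 × 288 / 9.809 = 8426.5 m.
Barometric formula: P = P₀ exp(−z/H).
z/H = 11090/8426.5 = 1.3161; exp(−1.3161) = 0.26818.
P = 1005 × 0.26818 = 269.52 hPa.

P ≈ 270 hPa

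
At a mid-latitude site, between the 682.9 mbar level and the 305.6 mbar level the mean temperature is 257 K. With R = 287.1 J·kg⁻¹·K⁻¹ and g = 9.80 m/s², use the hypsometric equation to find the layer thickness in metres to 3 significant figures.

Hypsometric equation: Δz = (R T̄/g) ln(P₁/P₂).
R T̄/g = 287.1 × 257 / 9.80 = 7529.1 m.
ln(682.9/305.6) = ln(2.2346) = 0.80406.
Δz = 7529.1 × 0.80406 = 6053.8 m.

Δz ≈ 6050 m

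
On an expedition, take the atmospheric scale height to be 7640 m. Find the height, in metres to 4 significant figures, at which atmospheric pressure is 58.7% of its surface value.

Set P/P₀ = exp(−z/H) = 0.587, so z = −H ln(0.587).
−ln(0.587) = 0.53273; z = 7640.0 × 0.53273 = 4070.1 m.

z ≈ 4070 m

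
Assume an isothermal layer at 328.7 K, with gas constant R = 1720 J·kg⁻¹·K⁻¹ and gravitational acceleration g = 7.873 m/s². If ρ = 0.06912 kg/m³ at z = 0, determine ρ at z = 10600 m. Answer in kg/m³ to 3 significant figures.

ρ ≈ 0.0596 kg/m³

Scale height: H = RT/g = 1720 × 328.7 / 7.873 = 71810 m.
In an isothermal atmosphere, density decays like pressure: ρ = ρ₀ exp(−z/H).
z/H = 10600/71810 = 0.14761; exp(−0.14761) = 0.86277.
ρ = 0.06912 × 0.86277 = 0.059635 kg/m³.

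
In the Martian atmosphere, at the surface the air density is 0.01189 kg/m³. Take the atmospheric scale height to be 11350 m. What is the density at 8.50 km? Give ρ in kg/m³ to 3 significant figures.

ρ ≈ 0.00562 kg/m³

In an isothermal atmosphere, density decays like pressure: ρ = ρ₀ exp(−z/H).
z/H = 8500.0/11350 = 0.74890; exp(−0.74890) = 0.47289.
ρ = 0.01189 × 0.47289 = 0.0056227 kg/m³.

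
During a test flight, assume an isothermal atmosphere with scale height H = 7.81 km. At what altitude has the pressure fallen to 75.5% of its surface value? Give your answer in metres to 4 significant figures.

Set P/P₀ = exp(−z/H) = 0.755, so z = −H ln(0.755).
−ln(0.755) = 0.28104; z = 7810.0 × 0.28104 = 2194.9 m.

z ≈ 2195 m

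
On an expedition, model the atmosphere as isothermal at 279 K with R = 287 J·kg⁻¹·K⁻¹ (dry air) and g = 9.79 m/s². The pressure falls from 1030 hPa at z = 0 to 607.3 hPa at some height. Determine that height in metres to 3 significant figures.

Scale height: H = RT/g = 287 × 279 / 9.79 = 8179.1 m.
Invert the barometric formula: z = H ln(P₀/P).
P₀/P = 1030/607.3 = 1.6960; ln(1.6960) = 0.52827.
z = 8179.1 × 0.52827 = 4320.8 m.

z ≈ 4320 m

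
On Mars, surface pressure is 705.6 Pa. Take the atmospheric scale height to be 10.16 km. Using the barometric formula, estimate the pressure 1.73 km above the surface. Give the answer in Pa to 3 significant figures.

Barometric formula: P = P₀ exp(−z/H).
z/H = 1730.0/10160 = 0.17028; exp(−0.17028) = 0.84343.
P = 705.6 × 0.84343 = 595.12 Pa.

P ≈ 595 Pa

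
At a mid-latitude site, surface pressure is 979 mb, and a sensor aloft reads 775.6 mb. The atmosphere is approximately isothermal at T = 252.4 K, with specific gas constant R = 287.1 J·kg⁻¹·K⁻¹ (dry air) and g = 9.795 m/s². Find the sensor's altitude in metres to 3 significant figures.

Scale height: H = RT/g = 287.1 × 252.4 / 9.795 = 7398.1 m.
Invert the barometric formula: z = H ln(P₀/P).
P₀/P = 979/775.6 = 1.2622; ln(1.2622) = 0.23286.
z = 7398.1 × 0.23286 = 1722.7 m.

z ≈ 1720 m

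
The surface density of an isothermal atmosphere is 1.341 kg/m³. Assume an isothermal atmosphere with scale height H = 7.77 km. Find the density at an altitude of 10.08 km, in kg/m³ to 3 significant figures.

In an isothermal atmosphere, density decays like pressure: ρ = ρ₀ exp(−z/H).
z/H = 10080/7770.0 = 1.2973; exp(−1.2973) = 0.27327.
ρ = 1.341 × 0.27327 = 0.36646 kg/m³.

ρ ≈ 0.366 kg/m³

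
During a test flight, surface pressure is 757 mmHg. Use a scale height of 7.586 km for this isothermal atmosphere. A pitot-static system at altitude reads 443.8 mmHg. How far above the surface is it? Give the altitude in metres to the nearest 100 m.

Invert the barometric formula: z = H ln(P₀/P).
P₀/P = 757/443.8 = 1.7057; ln(1.7057) = 0.53398.
z = 7586.0 × 0.53398 = 4050.8 m.

z ≈ 4100 m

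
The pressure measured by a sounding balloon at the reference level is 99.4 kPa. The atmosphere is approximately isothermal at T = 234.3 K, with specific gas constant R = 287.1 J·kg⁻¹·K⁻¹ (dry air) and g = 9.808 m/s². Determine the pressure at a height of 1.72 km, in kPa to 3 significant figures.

P ≈ 77.4 kPa

Scale height: H = RT/g = 287.1 × 234.3 / 9.808 = 6858.4 m.
Barometric formula: P = P₀ exp(−z/H).
z/H = 1720.0/6858.4 = 0.25079; exp(−0.25079) = 0.77819.
P = 99.4 × 0.77819 = 77.352 kPa.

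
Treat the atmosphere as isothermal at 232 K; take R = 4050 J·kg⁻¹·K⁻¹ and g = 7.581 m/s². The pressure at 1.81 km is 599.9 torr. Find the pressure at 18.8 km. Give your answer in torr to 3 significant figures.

Scale height: H = RT/g = 4050 × 232 / 7.581 = 123940 m.
Between two levels, P₂ = P₁ exp(−Δz/H) with Δz = z₂ − z₁.
Δz = 18800 − 1810.0 = 16990 m; Δz/H = 16990/123940 = 0.13708.
P₂ = 599.9 × exp(−0.13708) = 599.9 × 0.87190 = 523.05 torr.

P ≈ 523 torr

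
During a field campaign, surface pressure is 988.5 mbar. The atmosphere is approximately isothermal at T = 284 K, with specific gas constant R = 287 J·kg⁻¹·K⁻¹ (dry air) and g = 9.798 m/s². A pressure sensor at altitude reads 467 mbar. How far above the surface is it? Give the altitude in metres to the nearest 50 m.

z ≈ 6250 m

Scale height: H = RT/g = 287 × 284 / 9.798 = 8318.8 m.
Invert the barometric formula: z = H ln(P₀/P).
P₀/P = 988.5/467 = 2.1167; ln(2.1167) = 0.74986.
z = 8318.8 × 0.74986 = 6237.9 m.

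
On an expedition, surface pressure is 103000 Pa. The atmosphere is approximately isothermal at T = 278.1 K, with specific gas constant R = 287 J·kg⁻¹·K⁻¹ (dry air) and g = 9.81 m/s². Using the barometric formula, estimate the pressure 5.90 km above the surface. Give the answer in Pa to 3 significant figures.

Scale height: H = RT/g = 287 × 278.1 / 9.81 = 8136.1 m.
Barometric formula: P = P₀ exp(−z/H).
z/H = 5900.0/8136.1 = 0.72516; exp(−0.72516) = 0.48425.
P = 103000 × 0.48425 = 49878 Pa.

P ≈ 49900 Pa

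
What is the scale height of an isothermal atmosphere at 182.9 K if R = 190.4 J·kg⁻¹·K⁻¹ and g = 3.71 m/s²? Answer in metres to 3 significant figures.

The scale height of an isothermal atmosphere is H = RT/g.
H = 190.4 × 182.9 / 3.71 = 34824/3.71 = 9386.5 m.

H ≈ 9390 m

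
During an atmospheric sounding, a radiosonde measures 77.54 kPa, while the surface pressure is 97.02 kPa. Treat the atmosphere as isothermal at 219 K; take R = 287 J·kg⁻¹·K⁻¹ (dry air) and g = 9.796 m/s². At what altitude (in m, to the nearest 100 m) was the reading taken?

z ≈ 1400 m

Scale height: H = RT/g = 287 × 219 / 9.796 = 6416.2 m.
Invert the barometric formula: z = H ln(P₀/P).
P₀/P = 97.02/77.54 = 1.2512; ln(1.2512) = 0.22410.
z = 6416.2 × 0.22410 = 1437.9 m.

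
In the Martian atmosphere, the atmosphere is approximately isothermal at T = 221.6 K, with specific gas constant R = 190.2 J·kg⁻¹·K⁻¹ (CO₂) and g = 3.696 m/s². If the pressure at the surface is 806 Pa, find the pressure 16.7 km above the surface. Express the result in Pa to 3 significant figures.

Scale height: H = RT/g = 190.2 × 221.6 / 3.696 = 11404 m.
Barometric formula: P = P₀ exp(−z/H).
z/H = 16700/11404 = 1.4644; exp(−1.4644) = 0.23122.
P = 806 × 0.23122 = 186.36 Pa.

P ≈ 186 Pa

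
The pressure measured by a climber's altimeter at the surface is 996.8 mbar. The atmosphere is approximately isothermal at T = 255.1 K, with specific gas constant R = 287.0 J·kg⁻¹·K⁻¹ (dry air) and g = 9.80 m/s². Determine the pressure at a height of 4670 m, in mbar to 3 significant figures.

Scale height: H = RT/g = 287.0 × 255.1 / 9.80 = 7470.8 m.
Barometric formula: P = P₀ exp(−z/H).
z/H = 4670.0/7470.8 = 0.62510; exp(−0.62510) = 0.53521.
P = 996.8 × 0.53521 = 533.50 mbar.

P ≈ 533 mbar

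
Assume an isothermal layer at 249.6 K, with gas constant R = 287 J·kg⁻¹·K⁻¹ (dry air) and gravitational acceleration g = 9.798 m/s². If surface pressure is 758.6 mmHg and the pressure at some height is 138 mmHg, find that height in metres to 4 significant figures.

z ≈ 12460 m

Scale height: H = RT/g = 287 × 249.6 / 9.798 = 7311.2 m.
Invert the barometric formula: z = H ln(P₀/P).
P₀/P = 758.6/138 = 5.4971; ln(5.4971) = 1.7042.
z = 7311.2 × 1.7042 = 12460 m.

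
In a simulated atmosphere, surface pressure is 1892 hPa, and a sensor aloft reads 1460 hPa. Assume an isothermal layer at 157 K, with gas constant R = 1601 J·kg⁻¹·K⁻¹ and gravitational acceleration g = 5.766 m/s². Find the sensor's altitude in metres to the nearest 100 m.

Scale height: H = RT/g = 1601 × 157 / 5.766 = 43593 m.
Invert the barometric formula: z = H ln(P₀/P).
P₀/P = 1892/1460 = 1.2959; ln(1.2959) = 0.25921.
z = 43593 × 0.25921 = 11300 m.

z ≈ 11300 m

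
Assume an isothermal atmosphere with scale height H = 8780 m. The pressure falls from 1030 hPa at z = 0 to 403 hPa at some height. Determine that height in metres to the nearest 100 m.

Invert the barometric formula: z = H ln(P₀/P).
P₀/P = 1030/403 = 2.5558; ln(2.5558) = 0.93837.
z = 8780.0 × 0.93837 = 8238.9 m.

z ≈ 8200 m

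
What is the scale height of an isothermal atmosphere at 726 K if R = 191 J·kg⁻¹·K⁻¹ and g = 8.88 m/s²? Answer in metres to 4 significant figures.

The scale height of an isothermal atmosphere is H = RT/g.
H = 191 × 726 / 8.88 = 138670/8.88 = 15616 m.

H ≈ 15620 m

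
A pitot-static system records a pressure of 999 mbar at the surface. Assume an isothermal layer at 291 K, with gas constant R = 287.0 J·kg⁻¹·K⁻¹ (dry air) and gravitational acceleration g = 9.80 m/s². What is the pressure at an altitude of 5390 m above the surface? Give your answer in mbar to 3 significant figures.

Scale height: H = RT/g = 287.0 × 291 / 9.80 = 8522.1 m.
Barometric formula: P = P₀ exp(−z/H).
z/H = 5390.0/8522.1 = 0.63247; exp(−0.63247) = 0.53128.
P = 999 × 0.53128 = 530.75 mbar.

P ≈ 531 mbar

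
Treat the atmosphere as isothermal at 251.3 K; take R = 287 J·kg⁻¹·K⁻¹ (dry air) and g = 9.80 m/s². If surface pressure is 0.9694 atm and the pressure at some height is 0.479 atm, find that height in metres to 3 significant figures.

Scale height: H = RT/g = 287 × 251.3 / 9.80 = 7359.5 m.
Invert the barometric formula: z = H ln(P₀/P).
P₀/P = 0.9694/0.479 = 2.0238; ln(2.0238) = 0.70498.
z = 7359.5 × 0.70498 = 5188.3 m.

z ≈ 5190 m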